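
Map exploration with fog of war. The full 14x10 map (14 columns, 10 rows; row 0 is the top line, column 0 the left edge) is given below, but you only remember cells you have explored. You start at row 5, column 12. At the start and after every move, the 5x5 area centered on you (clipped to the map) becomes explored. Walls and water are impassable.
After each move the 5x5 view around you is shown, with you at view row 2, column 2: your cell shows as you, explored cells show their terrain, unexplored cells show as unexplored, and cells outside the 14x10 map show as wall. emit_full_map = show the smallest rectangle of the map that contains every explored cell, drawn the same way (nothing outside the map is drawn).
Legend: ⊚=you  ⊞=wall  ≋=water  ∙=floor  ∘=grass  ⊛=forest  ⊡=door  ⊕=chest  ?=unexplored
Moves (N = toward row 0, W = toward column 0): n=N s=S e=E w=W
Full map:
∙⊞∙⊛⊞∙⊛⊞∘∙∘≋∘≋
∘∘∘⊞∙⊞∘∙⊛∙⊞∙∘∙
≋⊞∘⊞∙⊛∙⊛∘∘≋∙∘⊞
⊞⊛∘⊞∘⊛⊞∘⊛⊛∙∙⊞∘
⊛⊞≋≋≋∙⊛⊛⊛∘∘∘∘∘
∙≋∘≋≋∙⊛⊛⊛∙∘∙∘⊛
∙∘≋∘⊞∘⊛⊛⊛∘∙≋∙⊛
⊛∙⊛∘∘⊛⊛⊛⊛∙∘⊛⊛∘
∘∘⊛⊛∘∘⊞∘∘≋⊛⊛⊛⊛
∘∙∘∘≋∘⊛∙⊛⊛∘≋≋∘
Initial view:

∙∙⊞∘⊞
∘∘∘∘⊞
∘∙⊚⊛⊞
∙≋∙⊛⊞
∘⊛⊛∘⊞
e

∙⊞∘⊞⊞
∘∘∘⊞⊞
∙∘⊚⊞⊞
≋∙⊛⊞⊞
⊛⊛∘⊞⊞

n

∙∘⊞⊞⊞
∙⊞∘⊞⊞
∘∘⊚⊞⊞
∙∘⊛⊞⊞
≋∙⊛⊞⊞

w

≋∙∘⊞⊞
∙∙⊞∘⊞
∘∘⊚∘⊞
∘∙∘⊛⊞
∙≋∙⊛⊞

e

∙∘⊞⊞⊞
∙⊞∘⊞⊞
∘∘⊚⊞⊞
∙∘⊛⊞⊞
≋∙⊛⊞⊞

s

∙⊞∘⊞⊞
∘∘∘⊞⊞
∙∘⊚⊞⊞
≋∙⊛⊞⊞
⊛⊛∘⊞⊞


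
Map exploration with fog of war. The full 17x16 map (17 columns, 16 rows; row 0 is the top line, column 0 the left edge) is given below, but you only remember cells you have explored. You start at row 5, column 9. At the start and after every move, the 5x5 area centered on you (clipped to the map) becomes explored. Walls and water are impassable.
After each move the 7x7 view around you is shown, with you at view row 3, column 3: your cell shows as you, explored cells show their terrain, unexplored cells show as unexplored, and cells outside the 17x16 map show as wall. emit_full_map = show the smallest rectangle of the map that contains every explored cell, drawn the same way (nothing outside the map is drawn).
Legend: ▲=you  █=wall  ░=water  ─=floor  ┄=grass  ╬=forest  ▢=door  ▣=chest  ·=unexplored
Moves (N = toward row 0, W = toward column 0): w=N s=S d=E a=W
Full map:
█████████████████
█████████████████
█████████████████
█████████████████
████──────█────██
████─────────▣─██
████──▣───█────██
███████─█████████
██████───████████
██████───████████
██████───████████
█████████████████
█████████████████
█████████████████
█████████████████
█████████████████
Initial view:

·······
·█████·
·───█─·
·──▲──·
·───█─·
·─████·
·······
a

·······
·██████
·────█─
·──▲───
·▣───█─
·█─████
·······

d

·······
██████·
────█─·
───▲──·
▣───█─·
█─████·
·······

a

·······
·██████
·────█─
·──▲───
·▣───█─
·█─████
·······

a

·······
·██████
·─────█
·──▲───
·─▣───█
·██─███
·······

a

·······
·██████
·──────
·──▲───
·──▣───
·███─██
·······

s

·██████
·──────
·──────
·──▲───
·███─██
·██───·
·······

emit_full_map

████████
──────█─
────────
──▲───█─
███─████
██───···

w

·······
·██████
·──────
·──▲───
·──▣───
·███─██
·██───·

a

·······
·██████
·█─────
·█─▲───
·█──▣──
·████─█
··██───

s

·██████
·█─────
·█─────
·█─▲▣──
·████─█
·███───
·······

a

··█████
·██────
·██────
·██▲─▣─
·█████─
·████──
·······

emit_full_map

·█████████
██──────█─
██────────
██▲─▣───█─
█████─████
████───···

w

·······
·██████
·██────
·██▲───
·██──▣─
·█████─
·████──

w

·······
·█████·
·██████
·██▲───
·██────
·██──▣─
·█████─

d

·······
██████·
███████
██─▲───
██─────
██──▣──
█████─█

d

·······
██████·
███████
█──▲───
█──────
█──▣───
████─██

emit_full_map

███████···
██████████
██──▲───█─
██────────
██──▣───█─
█████─████
████───···


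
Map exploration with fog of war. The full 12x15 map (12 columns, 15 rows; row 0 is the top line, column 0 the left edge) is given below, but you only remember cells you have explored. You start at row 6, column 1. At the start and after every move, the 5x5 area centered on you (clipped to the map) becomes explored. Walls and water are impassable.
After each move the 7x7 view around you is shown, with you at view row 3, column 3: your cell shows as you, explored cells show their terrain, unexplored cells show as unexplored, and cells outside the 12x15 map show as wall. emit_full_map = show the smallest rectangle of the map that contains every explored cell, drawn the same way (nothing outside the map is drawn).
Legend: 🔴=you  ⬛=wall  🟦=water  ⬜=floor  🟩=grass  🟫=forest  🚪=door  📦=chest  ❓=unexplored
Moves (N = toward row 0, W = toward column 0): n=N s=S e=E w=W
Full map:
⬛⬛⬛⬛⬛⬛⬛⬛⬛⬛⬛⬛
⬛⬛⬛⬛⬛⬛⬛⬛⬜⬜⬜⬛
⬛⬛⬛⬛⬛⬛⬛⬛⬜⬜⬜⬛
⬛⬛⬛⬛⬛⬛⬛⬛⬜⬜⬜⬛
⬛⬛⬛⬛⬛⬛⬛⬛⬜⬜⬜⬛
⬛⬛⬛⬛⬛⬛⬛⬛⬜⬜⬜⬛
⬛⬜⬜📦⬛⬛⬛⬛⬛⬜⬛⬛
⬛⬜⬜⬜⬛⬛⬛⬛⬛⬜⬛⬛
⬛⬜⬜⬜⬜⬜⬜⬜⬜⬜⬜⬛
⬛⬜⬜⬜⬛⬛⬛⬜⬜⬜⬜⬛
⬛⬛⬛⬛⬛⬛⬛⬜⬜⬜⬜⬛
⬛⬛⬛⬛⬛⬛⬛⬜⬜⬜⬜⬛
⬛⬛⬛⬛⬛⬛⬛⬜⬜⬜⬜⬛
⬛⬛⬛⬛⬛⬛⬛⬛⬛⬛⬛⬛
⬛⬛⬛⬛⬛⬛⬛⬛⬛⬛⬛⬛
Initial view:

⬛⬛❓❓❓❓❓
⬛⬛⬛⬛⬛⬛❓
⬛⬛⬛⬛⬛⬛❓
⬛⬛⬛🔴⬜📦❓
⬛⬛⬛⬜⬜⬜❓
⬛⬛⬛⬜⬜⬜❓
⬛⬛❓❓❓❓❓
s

⬛⬛⬛⬛⬛⬛❓
⬛⬛⬛⬛⬛⬛❓
⬛⬛⬛⬜⬜📦❓
⬛⬛⬛🔴⬜⬜❓
⬛⬛⬛⬜⬜⬜❓
⬛⬛⬛⬜⬜⬜❓
⬛⬛❓❓❓❓❓

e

⬛⬛⬛⬛⬛❓❓
⬛⬛⬛⬛⬛⬛❓
⬛⬛⬜⬜📦⬛❓
⬛⬛⬜🔴⬜⬛❓
⬛⬛⬜⬜⬜⬜❓
⬛⬛⬜⬜⬜⬛❓
⬛❓❓❓❓❓❓

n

⬛❓❓❓❓❓❓
⬛⬛⬛⬛⬛⬛❓
⬛⬛⬛⬛⬛⬛❓
⬛⬛⬜🔴📦⬛❓
⬛⬛⬜⬜⬜⬛❓
⬛⬛⬜⬜⬜⬜❓
⬛⬛⬜⬜⬜⬛❓

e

❓❓❓❓❓❓❓
⬛⬛⬛⬛⬛⬛❓
⬛⬛⬛⬛⬛⬛❓
⬛⬜⬜🔴⬛⬛❓
⬛⬜⬜⬜⬛⬛❓
⬛⬜⬜⬜⬜⬜❓
⬛⬜⬜⬜⬛❓❓

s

⬛⬛⬛⬛⬛⬛❓
⬛⬛⬛⬛⬛⬛❓
⬛⬜⬜📦⬛⬛❓
⬛⬜⬜🔴⬛⬛❓
⬛⬜⬜⬜⬜⬜❓
⬛⬜⬜⬜⬛⬛❓
❓❓❓❓❓❓❓

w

⬛⬛⬛⬛⬛⬛⬛
⬛⬛⬛⬛⬛⬛⬛
⬛⬛⬜⬜📦⬛⬛
⬛⬛⬜🔴⬜⬛⬛
⬛⬛⬜⬜⬜⬜⬜
⬛⬛⬜⬜⬜⬛⬛
⬛❓❓❓❓❓❓

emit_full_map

⬛⬛⬛⬛⬛⬛
⬛⬛⬛⬛⬛⬛
⬛⬜⬜📦⬛⬛
⬛⬜🔴⬜⬛⬛
⬛⬜⬜⬜⬜⬜
⬛⬜⬜⬜⬛⬛

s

⬛⬛⬛⬛⬛⬛⬛
⬛⬛⬜⬜📦⬛⬛
⬛⬛⬜⬜⬜⬛⬛
⬛⬛⬜🔴⬜⬜⬜
⬛⬛⬜⬜⬜⬛⬛
⬛⬛⬛⬛⬛⬛❓
⬛❓❓❓❓❓❓

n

⬛⬛⬛⬛⬛⬛⬛
⬛⬛⬛⬛⬛⬛⬛
⬛⬛⬜⬜📦⬛⬛
⬛⬛⬜🔴⬜⬛⬛
⬛⬛⬜⬜⬜⬜⬜
⬛⬛⬜⬜⬜⬛⬛
⬛⬛⬛⬛⬛⬛❓

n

⬛❓❓❓❓❓❓
⬛⬛⬛⬛⬛⬛⬛
⬛⬛⬛⬛⬛⬛⬛
⬛⬛⬜🔴📦⬛⬛
⬛⬛⬜⬜⬜⬛⬛
⬛⬛⬜⬜⬜⬜⬜
⬛⬛⬜⬜⬜⬛⬛

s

⬛⬛⬛⬛⬛⬛⬛
⬛⬛⬛⬛⬛⬛⬛
⬛⬛⬜⬜📦⬛⬛
⬛⬛⬜🔴⬜⬛⬛
⬛⬛⬜⬜⬜⬜⬜
⬛⬛⬜⬜⬜⬛⬛
⬛⬛⬛⬛⬛⬛❓

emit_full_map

⬛⬛⬛⬛⬛⬛
⬛⬛⬛⬛⬛⬛
⬛⬜⬜📦⬛⬛
⬛⬜🔴⬜⬛⬛
⬛⬜⬜⬜⬜⬜
⬛⬜⬜⬜⬛⬛
⬛⬛⬛⬛⬛❓


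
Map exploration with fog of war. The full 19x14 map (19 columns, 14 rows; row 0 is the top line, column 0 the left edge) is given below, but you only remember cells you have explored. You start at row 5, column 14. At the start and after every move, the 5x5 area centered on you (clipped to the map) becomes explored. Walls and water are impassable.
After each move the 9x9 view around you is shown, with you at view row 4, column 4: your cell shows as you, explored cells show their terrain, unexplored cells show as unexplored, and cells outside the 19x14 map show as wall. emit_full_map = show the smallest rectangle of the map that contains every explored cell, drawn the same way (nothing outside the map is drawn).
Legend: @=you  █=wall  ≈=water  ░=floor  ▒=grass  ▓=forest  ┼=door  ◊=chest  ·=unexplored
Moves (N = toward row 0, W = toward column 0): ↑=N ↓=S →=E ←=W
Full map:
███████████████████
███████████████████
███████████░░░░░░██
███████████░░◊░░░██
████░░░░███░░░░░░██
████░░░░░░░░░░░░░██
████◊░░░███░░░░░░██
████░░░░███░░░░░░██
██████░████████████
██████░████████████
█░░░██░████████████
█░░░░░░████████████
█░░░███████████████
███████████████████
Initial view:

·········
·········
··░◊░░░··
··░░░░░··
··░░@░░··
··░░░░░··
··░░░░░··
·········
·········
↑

·········
·········
··░░░░░··
··░◊░░░··
··░░@░░··
··░░░░░··
··░░░░░··
··░░░░░··
·········

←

·········
·········
··░░░░░░·
··░░◊░░░·
··░░@░░░·
··░░░░░░·
··░░░░░░·
···░░░░░·
·········

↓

·········
··░░░░░░·
··░░◊░░░·
··░░░░░░·
··░░@░░░·
··░░░░░░·
··░░░░░░·
·········
·········

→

·········
·░░░░░░··
·░░◊░░░··
·░░░░░░··
·░░░@░░··
·░░░░░░··
·░░░░░░··
·········
·········

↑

·········
·········
·░░░░░░··
·░░◊░░░··
·░░░@░░··
·░░░░░░··
·░░░░░░··
·░░░░░░··
·········

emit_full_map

░░░░░░
░░◊░░░
░░░@░░
░░░░░░
░░░░░░
░░░░░░

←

·········
·········
··░░░░░░·
··░░◊░░░·
··░░@░░░·
··░░░░░░·
··░░░░░░·
··░░░░░░·
·········

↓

·········
··░░░░░░·
··░░◊░░░·
··░░░░░░·
··░░@░░░·
··░░░░░░·
··░░░░░░·
·········
·········

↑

·········
·········
··░░░░░░·
··░░◊░░░·
··░░@░░░·
··░░░░░░·
··░░░░░░·
··░░░░░░·
·········

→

·········
·········
·░░░░░░··
·░░◊░░░··
·░░░@░░··
·░░░░░░··
·░░░░░░··
·░░░░░░··
·········

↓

·········
·░░░░░░··
·░░◊░░░··
·░░░░░░··
·░░░@░░··
·░░░░░░··
·░░░░░░··
·········
·········

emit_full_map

░░░░░░
░░◊░░░
░░░░░░
░░░@░░
░░░░░░
░░░░░░

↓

·░░░░░░··
·░░◊░░░··
·░░░░░░··
·░░░░░░··
·░░░@░░··
·░░░░░░··
··█████··
·········
·········

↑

·········
·░░░░░░··
·░░◊░░░··
·░░░░░░··
·░░░@░░··
·░░░░░░··
·░░░░░░··
··█████··
·········

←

·········
··░░░░░░·
··░░◊░░░·
··░░░░░░·
··░░@░░░·
··░░░░░░·
··░░░░░░·
···█████·
·········

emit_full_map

░░░░░░
░░◊░░░
░░░░░░
░░@░░░
░░░░░░
░░░░░░
·█████


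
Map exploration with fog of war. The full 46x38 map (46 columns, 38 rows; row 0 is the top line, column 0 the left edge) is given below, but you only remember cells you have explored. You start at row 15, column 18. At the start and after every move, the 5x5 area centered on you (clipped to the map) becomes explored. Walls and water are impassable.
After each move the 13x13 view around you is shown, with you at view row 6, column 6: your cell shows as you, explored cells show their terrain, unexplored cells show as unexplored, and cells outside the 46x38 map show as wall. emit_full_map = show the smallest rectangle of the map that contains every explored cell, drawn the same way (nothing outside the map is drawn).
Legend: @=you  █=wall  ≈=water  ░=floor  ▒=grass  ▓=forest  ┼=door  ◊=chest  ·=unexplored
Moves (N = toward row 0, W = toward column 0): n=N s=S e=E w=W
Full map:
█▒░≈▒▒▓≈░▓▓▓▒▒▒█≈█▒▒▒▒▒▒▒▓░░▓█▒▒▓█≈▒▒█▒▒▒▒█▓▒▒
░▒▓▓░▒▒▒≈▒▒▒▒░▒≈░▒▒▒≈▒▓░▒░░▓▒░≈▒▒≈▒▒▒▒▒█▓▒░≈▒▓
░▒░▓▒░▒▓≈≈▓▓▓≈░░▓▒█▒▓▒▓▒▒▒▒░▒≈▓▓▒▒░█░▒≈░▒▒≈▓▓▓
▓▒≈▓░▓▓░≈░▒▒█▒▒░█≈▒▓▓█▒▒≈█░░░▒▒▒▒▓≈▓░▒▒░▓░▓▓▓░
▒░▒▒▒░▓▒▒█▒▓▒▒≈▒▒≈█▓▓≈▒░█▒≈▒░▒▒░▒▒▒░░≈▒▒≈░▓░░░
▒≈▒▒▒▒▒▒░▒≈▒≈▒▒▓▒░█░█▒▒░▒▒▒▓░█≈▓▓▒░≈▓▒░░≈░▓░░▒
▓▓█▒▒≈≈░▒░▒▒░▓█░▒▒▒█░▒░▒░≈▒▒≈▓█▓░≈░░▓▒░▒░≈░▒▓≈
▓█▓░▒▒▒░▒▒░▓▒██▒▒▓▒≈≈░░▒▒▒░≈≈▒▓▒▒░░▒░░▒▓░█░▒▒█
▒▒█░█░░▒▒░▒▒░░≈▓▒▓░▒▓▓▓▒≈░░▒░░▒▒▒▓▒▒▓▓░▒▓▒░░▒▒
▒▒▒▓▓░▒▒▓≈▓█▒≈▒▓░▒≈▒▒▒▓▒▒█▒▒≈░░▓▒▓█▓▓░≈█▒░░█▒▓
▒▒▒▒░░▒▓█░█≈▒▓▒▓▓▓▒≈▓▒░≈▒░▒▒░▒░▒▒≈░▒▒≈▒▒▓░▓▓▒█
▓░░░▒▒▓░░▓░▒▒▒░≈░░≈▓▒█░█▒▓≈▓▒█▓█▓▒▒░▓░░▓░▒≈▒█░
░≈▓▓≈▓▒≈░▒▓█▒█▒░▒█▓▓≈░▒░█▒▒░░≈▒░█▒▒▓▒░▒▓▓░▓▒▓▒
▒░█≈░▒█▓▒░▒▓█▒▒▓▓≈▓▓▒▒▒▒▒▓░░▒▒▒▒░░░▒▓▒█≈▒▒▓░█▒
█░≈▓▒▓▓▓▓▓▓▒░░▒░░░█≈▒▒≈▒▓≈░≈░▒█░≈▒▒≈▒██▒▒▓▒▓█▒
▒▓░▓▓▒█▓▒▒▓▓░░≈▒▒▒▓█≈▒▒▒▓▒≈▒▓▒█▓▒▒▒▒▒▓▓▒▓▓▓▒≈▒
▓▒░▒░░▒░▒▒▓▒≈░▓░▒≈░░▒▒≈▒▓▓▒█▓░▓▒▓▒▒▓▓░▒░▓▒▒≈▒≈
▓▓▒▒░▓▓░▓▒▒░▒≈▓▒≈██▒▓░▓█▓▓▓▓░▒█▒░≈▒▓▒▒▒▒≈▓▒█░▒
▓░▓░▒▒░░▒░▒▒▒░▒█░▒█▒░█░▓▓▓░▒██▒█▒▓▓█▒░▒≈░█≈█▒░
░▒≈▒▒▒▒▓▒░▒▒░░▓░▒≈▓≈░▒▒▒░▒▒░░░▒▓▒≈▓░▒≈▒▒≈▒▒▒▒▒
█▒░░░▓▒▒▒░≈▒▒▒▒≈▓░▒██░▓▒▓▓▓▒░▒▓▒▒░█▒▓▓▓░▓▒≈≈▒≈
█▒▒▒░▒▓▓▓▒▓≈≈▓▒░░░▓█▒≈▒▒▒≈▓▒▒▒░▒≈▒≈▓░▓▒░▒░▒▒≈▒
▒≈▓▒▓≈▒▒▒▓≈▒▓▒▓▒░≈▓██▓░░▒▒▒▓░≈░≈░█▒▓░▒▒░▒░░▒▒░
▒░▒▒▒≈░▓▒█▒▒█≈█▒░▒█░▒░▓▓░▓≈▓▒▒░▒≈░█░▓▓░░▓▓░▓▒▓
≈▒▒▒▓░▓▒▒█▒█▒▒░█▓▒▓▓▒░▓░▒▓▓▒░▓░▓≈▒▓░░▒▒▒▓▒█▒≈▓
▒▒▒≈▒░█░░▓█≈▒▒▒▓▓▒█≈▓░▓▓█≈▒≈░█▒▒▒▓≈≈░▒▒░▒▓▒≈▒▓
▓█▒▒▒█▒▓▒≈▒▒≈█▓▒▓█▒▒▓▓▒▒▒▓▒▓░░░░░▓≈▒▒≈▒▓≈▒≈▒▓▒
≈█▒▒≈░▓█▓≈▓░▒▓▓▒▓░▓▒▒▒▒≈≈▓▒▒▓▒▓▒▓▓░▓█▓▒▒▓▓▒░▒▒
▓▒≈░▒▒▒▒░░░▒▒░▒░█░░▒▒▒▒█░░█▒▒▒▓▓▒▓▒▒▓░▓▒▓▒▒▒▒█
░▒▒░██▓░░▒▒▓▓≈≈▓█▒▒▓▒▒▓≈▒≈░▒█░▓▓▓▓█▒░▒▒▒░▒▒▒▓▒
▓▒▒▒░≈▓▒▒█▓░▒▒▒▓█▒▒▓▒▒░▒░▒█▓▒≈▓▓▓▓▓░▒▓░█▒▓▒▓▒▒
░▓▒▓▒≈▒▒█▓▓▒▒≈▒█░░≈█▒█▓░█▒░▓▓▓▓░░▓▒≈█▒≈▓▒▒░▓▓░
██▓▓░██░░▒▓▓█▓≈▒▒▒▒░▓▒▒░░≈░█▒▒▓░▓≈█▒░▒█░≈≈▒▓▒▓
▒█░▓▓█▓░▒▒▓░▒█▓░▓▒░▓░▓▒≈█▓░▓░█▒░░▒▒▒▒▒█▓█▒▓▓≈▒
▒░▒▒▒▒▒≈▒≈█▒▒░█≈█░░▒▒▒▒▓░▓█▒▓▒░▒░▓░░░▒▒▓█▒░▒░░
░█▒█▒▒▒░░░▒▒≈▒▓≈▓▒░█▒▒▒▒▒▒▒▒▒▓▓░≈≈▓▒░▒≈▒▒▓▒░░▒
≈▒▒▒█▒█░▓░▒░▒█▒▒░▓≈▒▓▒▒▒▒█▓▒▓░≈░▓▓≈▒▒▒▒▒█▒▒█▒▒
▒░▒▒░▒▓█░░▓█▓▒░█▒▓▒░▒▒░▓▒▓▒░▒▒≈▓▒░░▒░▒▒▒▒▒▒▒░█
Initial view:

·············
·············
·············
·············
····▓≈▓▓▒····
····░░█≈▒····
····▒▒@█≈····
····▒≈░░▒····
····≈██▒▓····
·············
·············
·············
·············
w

·············
·············
·············
·············
····▓▓≈▓▓▒···
····░░░█≈▒···
····▒▒@▓█≈···
····░▒≈░░▒···
····▒≈██▒▓···
·············
·············
·············
·············

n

·············
·············
·············
·············
····░▒█▓▓····
····▓▓≈▓▓▒···
····░░@█≈▒···
····▒▒▒▓█≈···
····░▒≈░░▒···
····▒≈██▒▓···
·············
·············
·············

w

·············
·············
·············
·············
····▒░▒█▓▓···
····▒▓▓≈▓▓▒··
····▒░@░█≈▒··
····≈▒▒▒▓█≈··
····▓░▒≈░░▒··
·····▒≈██▒▓··
·············
·············
·············

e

·············
·············
·············
·············
···▒░▒█▓▓····
···▒▓▓≈▓▓▒···
···▒░░@█≈▒···
···≈▒▒▒▓█≈···
···▓░▒≈░░▒···
····▒≈██▒▓···
·············
·············
·············

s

·············
·············
·············
···▒░▒█▓▓····
···▒▓▓≈▓▓▒···
···▒░░░█≈▒···
···≈▒▒@▓█≈···
···▓░▒≈░░▒···
····▒≈██▒▓···
·············
·············
·············
·············

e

·············
·············
·············
··▒░▒█▓▓·····
··▒▓▓≈▓▓▒····
··▒░░░█≈▒····
··≈▒▒▒@█≈····
··▓░▒≈░░▒····
···▒≈██▒▓····
·············
·············
·············
·············

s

·············
·············
··▒░▒█▓▓·····
··▒▓▓≈▓▓▒····
··▒░░░█≈▒····
··≈▒▒▒▓█≈····
··▓░▒≈@░▒····
···▒≈██▒▓····
····░▒█▒░····
·············
·············
·············
·············

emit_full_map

▒░▒█▓▓·
▒▓▓≈▓▓▒
▒░░░█≈▒
≈▒▒▒▓█≈
▓░▒≈@░▒
·▒≈██▒▓
··░▒█▒░

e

·············
·············
·▒░▒█▓▓······
·▒▓▓≈▓▓▒·····
·▒░░░█≈▒▒····
·≈▒▒▒▓█≈▒····
·▓░▒≈░@▒▒····
··▒≈██▒▓░····
···░▒█▒░█····
·············
·············
·············
·············

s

·············
·▒░▒█▓▓······
·▒▓▓≈▓▓▒·····
·▒░░░█≈▒▒····
·≈▒▒▒▓█≈▒····
·▓░▒≈░░▒▒····
··▒≈██@▓░····
···░▒█▒░█····
····≈▓≈░▒····
·············
·············
·············
·············

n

·············
·············
·▒░▒█▓▓······
·▒▓▓≈▓▓▒·····
·▒░░░█≈▒▒····
·≈▒▒▒▓█≈▒····
·▓░▒≈░@▒▒····
··▒≈██▒▓░····
···░▒█▒░█····
····≈▓≈░▒····
·············
·············
·············

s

·············
·▒░▒█▓▓······
·▒▓▓≈▓▓▒·····
·▒░░░█≈▒▒····
·≈▒▒▒▓█≈▒····
·▓░▒≈░░▒▒····
··▒≈██@▓░····
···░▒█▒░█····
····≈▓≈░▒····
·············
·············
·············
·············

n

·············
·············
·▒░▒█▓▓······
·▒▓▓≈▓▓▒·····
·▒░░░█≈▒▒····
·≈▒▒▒▓█≈▒····
·▓░▒≈░@▒▒····
··▒≈██▒▓░····
···░▒█▒░█····
····≈▓≈░▒····
·············
·············
·············

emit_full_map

▒░▒█▓▓··
▒▓▓≈▓▓▒·
▒░░░█≈▒▒
≈▒▒▒▓█≈▒
▓░▒≈░@▒▒
·▒≈██▒▓░
··░▒█▒░█
···≈▓≈░▒

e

·············
·············
▒░▒█▓▓·······
▒▓▓≈▓▓▒······
▒░░░█≈▒▒≈····
≈▒▒▒▓█≈▒▒····
▓░▒≈░░@▒≈····
·▒≈██▒▓░▓····
··░▒█▒░█░····
···≈▓≈░▒·····
·············
·············
·············

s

·············
▒░▒█▓▓·······
▒▓▓≈▓▓▒······
▒░░░█≈▒▒≈····
≈▒▒▒▓█≈▒▒····
▓░▒≈░░▒▒≈····
·▒≈██▒@░▓····
··░▒█▒░█░····
···≈▓≈░▒▒····
·············
·············
·············
·············

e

·············
░▒█▓▓········
▓▓≈▓▓▒·······
░░░█≈▒▒≈·····
▒▒▒▓█≈▒▒▒····
░▒≈░░▒▒≈▒····
▒≈██▒▓@▓█····
·░▒█▒░█░▓····
··≈▓≈░▒▒▒····
·············
·············
·············
·············

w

·············
▒░▒█▓▓·······
▒▓▓≈▓▓▒······
▒░░░█≈▒▒≈····
≈▒▒▒▓█≈▒▒▒···
▓░▒≈░░▒▒≈▒···
·▒≈██▒@░▓█···
··░▒█▒░█░▓···
···≈▓≈░▒▒▒···
·············
·············
·············
·············

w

·············
·▒░▒█▓▓······
·▒▓▓≈▓▓▒·····
·▒░░░█≈▒▒≈···
·≈▒▒▒▓█≈▒▒▒··
·▓░▒≈░░▒▒≈▒··
··▒≈██@▓░▓█··
···░▒█▒░█░▓··
····≈▓≈░▒▒▒··
·············
·············
·············
·············

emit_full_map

▒░▒█▓▓····
▒▓▓≈▓▓▒···
▒░░░█≈▒▒≈·
≈▒▒▒▓█≈▒▒▒
▓░▒≈░░▒▒≈▒
·▒≈██@▓░▓█
··░▒█▒░█░▓
···≈▓≈░▒▒▒


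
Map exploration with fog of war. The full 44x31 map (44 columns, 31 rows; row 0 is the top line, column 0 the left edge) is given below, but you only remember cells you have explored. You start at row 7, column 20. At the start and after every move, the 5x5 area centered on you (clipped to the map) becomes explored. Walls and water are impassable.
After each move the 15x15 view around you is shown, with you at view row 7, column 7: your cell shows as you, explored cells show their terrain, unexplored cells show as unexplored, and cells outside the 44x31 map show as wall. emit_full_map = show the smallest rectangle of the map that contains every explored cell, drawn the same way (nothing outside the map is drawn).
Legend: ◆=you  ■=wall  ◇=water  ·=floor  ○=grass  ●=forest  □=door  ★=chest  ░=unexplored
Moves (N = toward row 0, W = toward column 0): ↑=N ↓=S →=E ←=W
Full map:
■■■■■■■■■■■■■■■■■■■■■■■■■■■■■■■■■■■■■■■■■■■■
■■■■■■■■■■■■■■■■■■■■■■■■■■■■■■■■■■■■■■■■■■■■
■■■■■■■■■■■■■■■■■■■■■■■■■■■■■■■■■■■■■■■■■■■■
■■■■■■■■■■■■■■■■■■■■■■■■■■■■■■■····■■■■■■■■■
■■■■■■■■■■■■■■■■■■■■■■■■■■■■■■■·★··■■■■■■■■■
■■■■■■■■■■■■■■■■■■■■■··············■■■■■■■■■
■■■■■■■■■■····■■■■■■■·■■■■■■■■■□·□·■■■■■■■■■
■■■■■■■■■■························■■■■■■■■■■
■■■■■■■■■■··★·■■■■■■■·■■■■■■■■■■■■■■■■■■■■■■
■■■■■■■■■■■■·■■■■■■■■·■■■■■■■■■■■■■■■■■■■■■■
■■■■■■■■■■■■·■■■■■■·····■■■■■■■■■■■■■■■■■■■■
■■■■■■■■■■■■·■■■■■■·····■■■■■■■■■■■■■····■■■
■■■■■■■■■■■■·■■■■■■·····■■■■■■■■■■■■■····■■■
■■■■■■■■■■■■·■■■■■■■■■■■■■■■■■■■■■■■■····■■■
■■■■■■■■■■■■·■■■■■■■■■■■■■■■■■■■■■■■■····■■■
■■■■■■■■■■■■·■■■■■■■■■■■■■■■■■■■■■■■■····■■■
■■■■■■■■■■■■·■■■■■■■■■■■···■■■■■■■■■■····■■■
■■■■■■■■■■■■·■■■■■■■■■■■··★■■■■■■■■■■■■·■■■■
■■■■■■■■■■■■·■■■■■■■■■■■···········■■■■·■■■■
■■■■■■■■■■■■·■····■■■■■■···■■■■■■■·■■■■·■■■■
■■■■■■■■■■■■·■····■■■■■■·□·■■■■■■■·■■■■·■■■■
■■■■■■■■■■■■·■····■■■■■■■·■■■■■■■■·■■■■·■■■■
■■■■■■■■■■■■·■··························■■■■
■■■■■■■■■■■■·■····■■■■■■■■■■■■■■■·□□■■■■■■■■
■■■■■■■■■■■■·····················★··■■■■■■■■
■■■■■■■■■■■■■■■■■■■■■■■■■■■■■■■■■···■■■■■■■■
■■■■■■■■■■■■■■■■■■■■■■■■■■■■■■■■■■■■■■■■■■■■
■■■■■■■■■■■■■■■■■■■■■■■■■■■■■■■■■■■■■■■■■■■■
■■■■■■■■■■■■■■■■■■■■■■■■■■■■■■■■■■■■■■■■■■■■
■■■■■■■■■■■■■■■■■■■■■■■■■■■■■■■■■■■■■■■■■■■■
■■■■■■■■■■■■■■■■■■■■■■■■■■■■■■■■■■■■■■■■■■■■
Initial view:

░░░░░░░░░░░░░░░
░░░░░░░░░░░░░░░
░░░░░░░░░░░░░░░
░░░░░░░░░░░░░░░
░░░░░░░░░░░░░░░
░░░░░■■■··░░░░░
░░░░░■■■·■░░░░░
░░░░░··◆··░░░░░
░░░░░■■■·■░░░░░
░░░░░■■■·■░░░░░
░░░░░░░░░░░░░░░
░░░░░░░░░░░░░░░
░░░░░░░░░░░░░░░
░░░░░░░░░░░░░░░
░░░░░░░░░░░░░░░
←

░░░░░░░░░░░░░░░
░░░░░░░░░░░░░░░
░░░░░░░░░░░░░░░
░░░░░░░░░░░░░░░
░░░░░░░░░░░░░░░
░░░░░■■■■··░░░░
░░░░░■■■■·■░░░░
░░░░░··◆···░░░░
░░░░░■■■■·■░░░░
░░░░░■■■■·■░░░░
░░░░░░░░░░░░░░░
░░░░░░░░░░░░░░░
░░░░░░░░░░░░░░░
░░░░░░░░░░░░░░░
░░░░░░░░░░░░░░░

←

░░░░░░░░░░░░░░░
░░░░░░░░░░░░░░░
░░░░░░░░░░░░░░░
░░░░░░░░░░░░░░░
░░░░░░░░░░░░░░░
░░░░░■■■■■··░░░
░░░░░■■■■■·■░░░
░░░░░··◆····░░░
░░░░░■■■■■·■░░░
░░░░░■■■■■·■░░░
░░░░░░░░░░░░░░░
░░░░░░░░░░░░░░░
░░░░░░░░░░░░░░░
░░░░░░░░░░░░░░░
░░░░░░░░░░░░░░░

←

░░░░░░░░░░░░░░░
░░░░░░░░░░░░░░░
░░░░░░░░░░░░░░░
░░░░░░░░░░░░░░░
░░░░░░░░░░░░░░░
░░░░░■■■■■■··░░
░░░░░■■■■■■·■░░
░░░░░··◆·····░░
░░░░░■■■■■■·■░░
░░░░░■■■■■■·■░░
░░░░░░░░░░░░░░░
░░░░░░░░░░░░░░░
░░░░░░░░░░░░░░░
░░░░░░░░░░░░░░░
░░░░░░░░░░░░░░░

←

░░░░░░░░░░░░░░░
░░░░░░░░░░░░░░░
░░░░░░░░░░░░░░░
░░░░░░░░░░░░░░░
░░░░░░░░░░░░░░░
░░░░░■■■■■■■··░
░░░░░■■■■■■■·■░
░░░░░··◆······░
░░░░░■■■■■■■·■░
░░░░░■■■■■■■·■░
░░░░░░░░░░░░░░░
░░░░░░░░░░░░░░░
░░░░░░░░░░░░░░░
░░░░░░░░░░░░░░░
░░░░░░░░░░░░░░░

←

░░░░░░░░░░░░░░░
░░░░░░░░░░░░░░░
░░░░░░░░░░░░░░░
░░░░░░░░░░░░░░░
░░░░░░░░░░░░░░░
░░░░░■■■■■■■■··
░░░░░·■■■■■■■·■
░░░░░··◆·······
░░░░░·■■■■■■■·■
░░░░░■■■■■■■■·■
░░░░░░░░░░░░░░░
░░░░░░░░░░░░░░░
░░░░░░░░░░░░░░░
░░░░░░░░░░░░░░░
░░░░░░░░░░░░░░░

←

░░░░░░░░░░░░░░░
░░░░░░░░░░░░░░░
░░░░░░░░░░░░░░░
░░░░░░░░░░░░░░░
░░░░░░░░░░░░░░░
░░░░░■■■■■■■■■·
░░░░░··■■■■■■■·
░░░░░··◆·······
░░░░░★·■■■■■■■·
░░░░░·■■■■■■■■·
░░░░░░░░░░░░░░░
░░░░░░░░░░░░░░░
░░░░░░░░░░░░░░░
░░░░░░░░░░░░░░░
░░░░░░░░░░░░░░░

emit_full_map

■■■■■■■■■··
··■■■■■■■·■
··◆········
★·■■■■■■■·■
·■■■■■■■■·■

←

░░░░░░░░░░░░░░░
░░░░░░░░░░░░░░░
░░░░░░░░░░░░░░░
░░░░░░░░░░░░░░░
░░░░░░░░░░░░░░░
░░░░░■■■■■■■■■■
░░░░░···■■■■■■■
░░░░░··◆·······
░░░░░·★·■■■■■■■
░░░░░■·■■■■■■■■
░░░░░░░░░░░░░░░
░░░░░░░░░░░░░░░
░░░░░░░░░░░░░░░
░░░░░░░░░░░░░░░
░░░░░░░░░░░░░░░

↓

░░░░░░░░░░░░░░░
░░░░░░░░░░░░░░░
░░░░░░░░░░░░░░░
░░░░░░░░░░░░░░░
░░░░░■■■■■■■■■■
░░░░░···■■■■■■■
░░░░░··········
░░░░░·★◆■■■■■■■
░░░░░■·■■■■■■■■
░░░░░■·■■■░░░░░
░░░░░░░░░░░░░░░
░░░░░░░░░░░░░░░
░░░░░░░░░░░░░░░
░░░░░░░░░░░░░░░
░░░░░░░░░░░░░░░

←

░░░░░░░░░░░░░░░
░░░░░░░░░░░░░░░
░░░░░░░░░░░░░░░
░░░░░░░░░░░░░░░
░░░░░░■■■■■■■■■
░░░░░····■■■■■■
░░░░░··········
░░░░░··◆·■■■■■■
░░░░░■■·■■■■■■■
░░░░░■■·■■■░░░░
░░░░░░░░░░░░░░░
░░░░░░░░░░░░░░░
░░░░░░░░░░░░░░░
░░░░░░░░░░░░░░░
░░░░░░░░░░░░░░░

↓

░░░░░░░░░░░░░░░
░░░░░░░░░░░░░░░
░░░░░░░░░░░░░░░
░░░░░░■■■■■■■■■
░░░░░····■■■■■■
░░░░░··········
░░░░░··★·■■■■■■
░░░░░■■◆■■■■■■■
░░░░░■■·■■■░░░░
░░░░░■■·■■░░░░░
░░░░░░░░░░░░░░░
░░░░░░░░░░░░░░░
░░░░░░░░░░░░░░░
░░░░░░░░░░░░░░░
░░░░░░░░░░░░░░░

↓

░░░░░░░░░░░░░░░
░░░░░░░░░░░░░░░
░░░░░░■■■■■■■■■
░░░░░····■■■■■■
░░░░░··········
░░░░░··★·■■■■■■
░░░░░■■·■■■■■■■
░░░░░■■◆■■■░░░░
░░░░░■■·■■░░░░░
░░░░░■■·■■░░░░░
░░░░░░░░░░░░░░░
░░░░░░░░░░░░░░░
░░░░░░░░░░░░░░░
░░░░░░░░░░░░░░░
░░░░░░░░░░░░░░░

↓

░░░░░░░░░░░░░░░
░░░░░░■■■■■■■■■
░░░░░····■■■■■■
░░░░░··········
░░░░░··★·■■■■■■
░░░░░■■·■■■■■■■
░░░░░■■·■■■░░░░
░░░░░■■◆■■░░░░░
░░░░░■■·■■░░░░░
░░░░░■■·■■░░░░░
░░░░░░░░░░░░░░░
░░░░░░░░░░░░░░░
░░░░░░░░░░░░░░░
░░░░░░░░░░░░░░░
░░░░░░░░░░░░░░░

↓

░░░░░░■■■■■■■■■
░░░░░····■■■■■■
░░░░░··········
░░░░░··★·■■■■■■
░░░░░■■·■■■■■■■
░░░░░■■·■■■░░░░
░░░░░■■·■■░░░░░
░░░░░■■◆■■░░░░░
░░░░░■■·■■░░░░░
░░░░░■■·■■░░░░░
░░░░░░░░░░░░░░░
░░░░░░░░░░░░░░░
░░░░░░░░░░░░░░░
░░░░░░░░░░░░░░░
░░░░░░░░░░░░░░░

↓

░░░░░····■■■■■■
░░░░░··········
░░░░░··★·■■■■■■
░░░░░■■·■■■■■■■
░░░░░■■·■■■░░░░
░░░░░■■·■■░░░░░
░░░░░■■·■■░░░░░
░░░░░■■◆■■░░░░░
░░░░░■■·■■░░░░░
░░░░░■■·■■░░░░░
░░░░░░░░░░░░░░░
░░░░░░░░░░░░░░░
░░░░░░░░░░░░░░░
░░░░░░░░░░░░░░░
░░░░░░░░░░░░░░░

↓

░░░░░··········
░░░░░··★·■■■■■■
░░░░░■■·■■■■■■■
░░░░░■■·■■■░░░░
░░░░░■■·■■░░░░░
░░░░░■■·■■░░░░░
░░░░░■■·■■░░░░░
░░░░░■■◆■■░░░░░
░░░░░■■·■■░░░░░
░░░░░■■·■■░░░░░
░░░░░░░░░░░░░░░
░░░░░░░░░░░░░░░
░░░░░░░░░░░░░░░
░░░░░░░░░░░░░░░
░░░░░░░░░░░░░░░

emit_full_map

░■■■■■■■■■■··
····■■■■■■■·■
·············
··★·■■■■■■■·■
■■·■■■■■■■■·■
■■·■■■░░░░░░░
■■·■■░░░░░░░░
■■·■■░░░░░░░░
■■·■■░░░░░░░░
■■◆■■░░░░░░░░
■■·■■░░░░░░░░
■■·■■░░░░░░░░
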